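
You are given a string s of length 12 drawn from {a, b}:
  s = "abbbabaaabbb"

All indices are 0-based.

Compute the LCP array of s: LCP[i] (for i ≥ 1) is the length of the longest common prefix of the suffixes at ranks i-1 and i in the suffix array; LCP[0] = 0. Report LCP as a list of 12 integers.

rank | idx | suffix
   0 |   6 | aaabbb
   1 |   7 | aabbb
   2 |   4 | abaaabbb
   3 |   8 | abbb
   4 |   0 | abbbabaaabbb
   5 |  11 | b
   6 |   5 | baaabbb
   7 |   3 | babaaabbb
   8 |  10 | bb
   9 |   2 | bbabaaabbb
  10 |   9 | bbb
  11 |   1 | bbbabaaabbb

SA = [6, 7, 4, 8, 0, 11, 5, 3, 10, 2, 9, 1]
i: (SA[i-1],SA[i]) lcp shared
  1: (6,7) 2 'aa'
  2: (7,4) 1 'a'
  3: (4,8) 2 'ab'
  4: (8,0) 4 'abbb'
  5: (0,11) 0 ''
  6: (11,5) 1 'b'
  7: (5,3) 2 'ba'
  8: (3,10) 1 'b'
  9: (10,2) 2 'bb'
  10: (2,9) 2 'bb'
  11: (9,1) 3 'bbb'

[0, 2, 1, 2, 4, 0, 1, 2, 1, 2, 2, 3]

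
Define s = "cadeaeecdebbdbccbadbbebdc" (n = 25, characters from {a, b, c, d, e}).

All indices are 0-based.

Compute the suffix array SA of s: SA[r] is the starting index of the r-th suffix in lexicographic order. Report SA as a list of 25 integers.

rank | idx | suffix
   0 |  17 | adbbebdc
   1 |   1 | adeaeecdebbdbccbadbbebdc
   2 |   4 | aeecdebbdbccbadbbebdc
   3 |  16 | badbbebdc
   4 |  10 | bbdbccbadbbebdc
   5 |  19 | bbebdc
   6 |  13 | bccbadbbebdc
   7 |  11 | bdbccbadbbebdc
   8 |  22 | bdc
   9 |  20 | bebdc
  10 |  24 | c
  11 |   0 | cadeaeecdebbdbccbadbbebdc
  12 |  15 | cbadbbebdc
  13 |  14 | ccbadbbebdc
  14 |   7 | cdebbdbccbadbbebdc
  15 |  18 | dbbebdc
  16 |  12 | dbccbadbbebdc
  17 |  23 | dc
  18 |   2 | deaeecdebbdbccbadbbebdc
  19 |   8 | debbdbccbadbbebdc
  20 |   3 | eaeecdebbdbccbadbbebdc
  21 |   9 | ebbdbccbadbbebdc
  22 |  21 | ebdc
  23 |   6 | ecdebbdbccbadbbebdc
  24 |   5 | eecdebbdbccbadbbebdc

[17, 1, 4, 16, 10, 19, 13, 11, 22, 20, 24, 0, 15, 14, 7, 18, 12, 23, 2, 8, 3, 9, 21, 6, 5]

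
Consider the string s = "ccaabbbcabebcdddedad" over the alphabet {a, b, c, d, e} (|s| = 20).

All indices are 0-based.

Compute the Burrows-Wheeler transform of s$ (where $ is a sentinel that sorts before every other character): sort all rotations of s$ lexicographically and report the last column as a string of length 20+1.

rank  rotation               last
    0  $ccaabbbcabebcdddedad  d
    1  aabbbcabebcdddedad$cc  c
    2  abbbcabebcdddedad$cca  a
    3  abebcdddedad$ccaabbbc  c
    4  ad$ccaabbbcabebcddded  d
    5  bbbcabebcdddedad$ccaa  a
    6  bbcabebcdddedad$ccaab  b
    7  bcabebcdddedad$ccaabb  b
    8  bcdddedad$ccaabbbcabe  e
    9  bebcdddedad$ccaabbbca  a
   10  caabbbcabebcdddedad$c  c
   11  cabebcdddedad$ccaabbb  b
   12  ccaabbbcabebcdddedad$  $
   13  cdddedad$ccaabbbcabeb  b
   14  d$ccaabbbcabebcdddeda  a
   15  dad$ccaabbbcabebcddde  e
   16  dddedad$ccaabbbcabebc  c
   17  ddedad$ccaabbbcabebcd  d
   18  dedad$ccaabbbcabebcdd  d
   19  ebcdddedad$ccaabbbcab  b
   20  edad$ccaabbbcabebcddd  d

dcacdabbeacb$baecddbd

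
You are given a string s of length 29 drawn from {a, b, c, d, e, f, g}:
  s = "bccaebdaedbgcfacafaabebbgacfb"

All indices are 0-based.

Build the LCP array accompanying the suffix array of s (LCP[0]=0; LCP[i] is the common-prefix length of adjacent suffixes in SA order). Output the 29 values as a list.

rank→(start, suffix):
  0 → (18, 'aabebbgacfb')
  1 → (19, 'abebbgacfb')
  2 → (14, 'acafaabebbgacfb')
  3 → (25, 'acfb')
  4 → (3, 'aebdaedbgcfacafaabebbgacfb')
  5 → (7, 'aedbgcfacafaabebbgacfb')
  6 → (16, 'afaabebbgacfb')
  7 → (28, 'b')
  8 → (22, 'bbgacfb')
  9 → (0, 'bccaebdaedbgcfacafaabebbgacfb')
  10 → (5, 'bdaedbgcfacafaabebbgacfb')
  11 → (20, 'bebbgacfb')
  12 → (23, 'bgacfb')
  13 → (10, 'bgcfacafaabebbgacfb')
  14 → (2, 'caebdaedbgcfacafaabebbgacfb')
  15 → (15, 'cafaabebbgacfb')
  16 → (1, 'ccaebdaedbgcfacafaabebbgacfb')
  17 → (12, 'cfacafaabebbgacfb')
  18 → (26, 'cfb')
  19 → (6, 'daedbgcfacafaabebbgacfb')
  20 → (9, 'dbgcfacafaabebbgacfb')
  21 → (21, 'ebbgacfb')
  22 → (4, 'ebdaedbgcfacafaabebbgacfb')
  23 → (8, 'edbgcfacafaabebbgacfb')
  24 → (17, 'faabebbgacfb')
  25 → (13, 'facafaabebbgacfb')
  26 → (27, 'fb')
  27 → (24, 'gacfb')
  28 → (11, 'gcfacafaabebbgacfb')

SA = [18, 19, 14, 25, 3, 7, 16, 28, 22, 0, 5, 20, 23, 10, 2, 15, 1, 12, 26, 6, 9, 21, 4, 8, 17, 13, 27, 24, 11]
rank  pair      lcp
   1  s[18:],s[19:]  1  'a'
   2  s[19:],s[14:]  1  'a'
   3  s[14:],s[25:]  2  'ac'
   4  s[25:],s[3:]  1  'a'
   5  s[3:],s[7:]  2  'ae'
   6  s[7:],s[16:]  1  'a'
   7  s[16:],s[28:]  0  ''
   8  s[28:],s[22:]  1  'b'
   9  s[22:],s[0:]  1  'b'
  10  s[0:],s[5:]  1  'b'
  11  s[5:],s[20:]  1  'b'
  12  s[20:],s[23:]  1  'b'
  13  s[23:],s[10:]  2  'bg'
  14  s[10:],s[2:]  0  ''
  15  s[2:],s[15:]  2  'ca'
  16  s[15:],s[1:]  1  'c'
  17  s[1:],s[12:]  1  'c'
  18  s[12:],s[26:]  2  'cf'
  19  s[26:],s[6:]  0  ''
  20  s[6:],s[9:]  1  'd'
  21  s[9:],s[21:]  0  ''
  22  s[21:],s[4:]  2  'eb'
  23  s[4:],s[8:]  1  'e'
  24  s[8:],s[17:]  0  ''
  25  s[17:],s[13:]  2  'fa'
  26  s[13:],s[27:]  1  'f'
  27  s[27:],s[24:]  0  ''
  28  s[24:],s[11:]  1  'g'

[0, 1, 1, 2, 1, 2, 1, 0, 1, 1, 1, 1, 1, 2, 0, 2, 1, 1, 2, 0, 1, 0, 2, 1, 0, 2, 1, 0, 1]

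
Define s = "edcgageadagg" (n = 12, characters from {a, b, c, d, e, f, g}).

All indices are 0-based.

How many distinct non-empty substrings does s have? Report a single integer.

70

rank | idx | suffix
   0 |   7 | adagg
   1 |   4 | ageadagg
   2 |   9 | agg
   3 |   2 | cgageadagg
   4 |   8 | dagg
   5 |   1 | dcgageadagg
   6 |   6 | eadagg
   7 |   0 | edcgageadagg
   8 |  11 | g
   9 |   3 | gageadagg
  10 |   5 | geadagg
  11 |  10 | gg

SA = [7, 4, 9, 2, 8, 1, 6, 0, 11, 3, 5, 10]
rank  pair      lcp
   1  s[7:],s[4:]  1  'a'
   2  s[4:],s[9:]  2  'ag'
   3  s[9:],s[2:]  0  ''
   4  s[2:],s[8:]  0  ''
   5  s[8:],s[1:]  1  'd'
   6  s[1:],s[6:]  0  ''
   7  s[6:],s[0:]  1  'e'
   8  s[0:],s[11:]  0  ''
   9  s[11:],s[3:]  1  'g'
  10  s[3:],s[5:]  1  'g'
  11  s[5:],s[10:]  1  'g'

n(n+1)/2 = 12·13/2 = 78
Σ LCP = 0 + 1 + 2 + 0 + 0 + 1 + 0 + 1 + 0 + 1 + 1 + 1 = 8
distinct = 78 − 8 = 70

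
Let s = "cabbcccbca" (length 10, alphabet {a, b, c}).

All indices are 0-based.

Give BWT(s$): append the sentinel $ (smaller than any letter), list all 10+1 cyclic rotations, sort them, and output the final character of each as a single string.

rank  rotation     last
    0  $cabbcccbca  a
    1  a$cabbcccbc  c
    2  abbcccbca$c  c
    3  bbcccbca$ca  a
    4  bca$cabbccc  c
    5  bcccbca$cab  b
    6  ca$cabbcccb  b
    7  cabbcccbca$  $
    8  cbca$cabbcc  c
    9  ccbca$cabbc  c
   10  cccbca$cabb  b

accacbb$ccb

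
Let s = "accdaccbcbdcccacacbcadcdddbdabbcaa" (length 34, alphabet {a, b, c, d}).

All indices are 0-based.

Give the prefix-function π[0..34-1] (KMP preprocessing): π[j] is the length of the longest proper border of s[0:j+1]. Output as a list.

[0, 0, 0, 0, 1, 2, 3, 0, 0, 0, 0, 0, 0, 0, 1, 2, 1, 2, 0, 0, 1, 0, 0, 0, 0, 0, 0, 0, 1, 0, 0, 0, 1, 1]

π[0] = 0
j=1 s[j]='c': π[1]=0 (border '')
j=2 s[j]='c': π[2]=0 (border '')
j=3 s[j]='d': π[3]=0 (border '')
j=4 s[j]='a': π[4]=1 (border 'a')
j=5 s[j]='c': π[5]=2 (border 'ac')
j=6 s[j]='c': π[6]=3 (border 'acc')
j=7 s[j]='b': k: 3→0; π[7]=0 (border '')
j=8 s[j]='c': π[8]=0 (border '')
j=9 s[j]='b': π[9]=0 (border '')
j=10 s[j]='d': π[10]=0 (border '')
j=11 s[j]='c': π[11]=0 (border '')
j=12 s[j]='c': π[12]=0 (border '')
j=13 s[j]='c': π[13]=0 (border '')
j=14 s[j]='a': π[14]=1 (border 'a')
j=15 s[j]='c': π[15]=2 (border 'ac')
j=16 s[j]='a': k: 2→0; π[16]=1 (border 'a')
j=17 s[j]='c': π[17]=2 (border 'ac')
j=18 s[j]='b': k: 2→0; π[18]=0 (border '')
j=19 s[j]='c': π[19]=0 (border '')
j=20 s[j]='a': π[20]=1 (border 'a')
j=21 s[j]='d': k: 1→0; π[21]=0 (border '')
j=22 s[j]='c': π[22]=0 (border '')
j=23 s[j]='d': π[23]=0 (border '')
j=24 s[j]='d': π[24]=0 (border '')
j=25 s[j]='d': π[25]=0 (border '')
j=26 s[j]='b': π[26]=0 (border '')
j=27 s[j]='d': π[27]=0 (border '')
j=28 s[j]='a': π[28]=1 (border 'a')
j=29 s[j]='b': k: 1→0; π[29]=0 (border '')
j=30 s[j]='b': π[30]=0 (border '')
j=31 s[j]='c': π[31]=0 (border '')
j=32 s[j]='a': π[32]=1 (border 'a')
j=33 s[j]='a': k: 1→0; π[33]=1 (border 'a')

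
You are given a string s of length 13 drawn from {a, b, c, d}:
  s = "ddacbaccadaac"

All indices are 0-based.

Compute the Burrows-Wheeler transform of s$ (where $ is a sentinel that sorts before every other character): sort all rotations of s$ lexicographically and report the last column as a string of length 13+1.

rank  rotation        last
    0  $ddacbaccadaac  c
    1  aac$ddacbaccad  d
    2  ac$ddacbaccada  a
    3  acbaccadaac$dd  d
    4  accadaac$ddacb  b
    5  adaac$ddacbacc  c
    6  baccadaac$ddac  c
    7  c$ddacbaccadaa  a
    8  cadaac$ddacbac  c
    9  cbaccadaac$dda  a
   10  ccadaac$ddacba  a
   11  daac$ddacbacca  a
   12  dacbaccadaac$d  d
   13  ddacbaccadaac$  $

cdadbccacaaad$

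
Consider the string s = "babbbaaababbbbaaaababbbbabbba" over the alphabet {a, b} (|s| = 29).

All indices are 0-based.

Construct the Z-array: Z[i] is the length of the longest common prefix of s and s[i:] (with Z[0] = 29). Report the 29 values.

[29, 0, 1, 1, 2, 0, 0, 0, 5, 0, 1, 1, 1, 2, 0, 0, 0, 0, 5, 0, 1, 1, 1, 6, 0, 1, 1, 2, 0]

Z[0]=29
i=1: outside box; Z[1]=0
i=2: outside box; Z[2]=1 scan→box=[2,3)
i=3: outside box; Z[3]=1 scan→box=[3,4)
i=4: outside box; Z[4]=2 scan→box=[4,6)
i=5: min(r-i=1, Z[1]=0)=0; Z[5]=0
i=6: outside box; Z[6]=0
i=7: outside box; Z[7]=0
i=8: outside box; Z[8]=5 scan→box=[8,13)
i=9: min(r-i=4, Z[1]=0)=0; Z[9]=0
i=10: min(r-i=3, Z[2]=1)=1; Z[10]=1
i=11: min(r-i=2, Z[3]=1)=1; Z[11]=1
i=12: min(r-i=1, Z[4]=2)=1; Z[12]=1
i=13: outside box; Z[13]=2 scan→box=[13,15)
i=14: min(r-i=1, Z[1]=0)=0; Z[14]=0
i=15: outside box; Z[15]=0
i=16: outside box; Z[16]=0
i=17: outside box; Z[17]=0
i=18: outside box; Z[18]=5 scan→box=[18,23)
i=19: min(r-i=4, Z[1]=0)=0; Z[19]=0
i=20: min(r-i=3, Z[2]=1)=1; Z[20]=1
i=21: min(r-i=2, Z[3]=1)=1; Z[21]=1
i=22: min(r-i=1, Z[4]=2)=1; Z[22]=1
i=23: outside box; Z[23]=6 scan→box=[23,29)
i=24: min(r-i=5, Z[1]=0)=0; Z[24]=0
i=25: min(r-i=4, Z[2]=1)=1; Z[25]=1
i=26: min(r-i=3, Z[3]=1)=1; Z[26]=1
i=27: min(r-i=2, Z[4]=2)=2; Z[27]=2
i=28: min(r-i=1, Z[5]=0)=0; Z[28]=0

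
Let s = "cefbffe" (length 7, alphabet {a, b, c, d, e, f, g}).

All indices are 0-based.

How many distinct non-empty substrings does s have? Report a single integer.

25

rank | idx | suffix
   0 |   3 | bffe
   1 |   0 | cefbffe
   2 |   6 | e
   3 |   1 | efbffe
   4 |   2 | fbffe
   5 |   5 | fe
   6 |   4 | ffe

SA = [3, 0, 6, 1, 2, 5, 4]
i: (SA[i-1],SA[i]) lcp shared
  1: (3,0) 0 ''
  2: (0,6) 0 ''
  3: (6,1) 1 'e'
  4: (1,2) 0 ''
  5: (2,5) 1 'f'
  6: (5,4) 1 'f'

n(n+1)/2 = 7·8/2 = 28
Σ LCP = 0 + 0 + 0 + 1 + 0 + 1 + 1 = 3
distinct = 28 − 3 = 25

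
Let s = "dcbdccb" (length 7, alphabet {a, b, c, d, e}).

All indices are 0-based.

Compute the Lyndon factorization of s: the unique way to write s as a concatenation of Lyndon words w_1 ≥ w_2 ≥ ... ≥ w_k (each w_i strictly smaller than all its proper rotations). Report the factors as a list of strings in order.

["d", "c", "bdcc", "b"]

emit factor 1: 'd' (i=0, period=1)
emit factor 2: 'c' (i=1, period=1)
emit factor 3: 'bdcc' (i=2, period=4)
emit factor 4: 'b' (i=6, period=1)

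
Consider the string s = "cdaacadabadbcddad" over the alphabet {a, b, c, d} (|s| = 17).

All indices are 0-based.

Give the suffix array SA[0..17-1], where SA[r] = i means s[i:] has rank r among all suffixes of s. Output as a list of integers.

rank | idx | suffix
   0 |   2 | aacadabadbcddad
   1 |   7 | abadbcddad
   2 |   3 | acadabadbcddad
   3 |  15 | ad
   4 |   5 | adabadbcddad
   5 |   9 | adbcddad
   6 |   8 | badbcddad
   7 |  11 | bcddad
   8 |   4 | cadabadbcddad
   9 |   0 | cdaacadabadbcddad
  10 |  12 | cddad
  11 |  16 | d
  12 |   1 | daacadabadbcddad
  13 |   6 | dabadbcddad
  14 |  14 | dad
  15 |  10 | dbcddad
  16 |  13 | ddad

[2, 7, 3, 15, 5, 9, 8, 11, 4, 0, 12, 16, 1, 6, 14, 10, 13]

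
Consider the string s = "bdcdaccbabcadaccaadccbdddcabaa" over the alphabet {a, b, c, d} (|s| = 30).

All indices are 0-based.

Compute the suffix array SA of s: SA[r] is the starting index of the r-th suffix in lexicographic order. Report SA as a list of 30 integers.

rank | idx | suffix
   0 |  29 | a
   1 |  28 | aa
   2 |  16 | aadccbdddcabaa
   3 |  26 | abaa
   4 |   8 | abcadaccaadccbdddcabaa
   5 |  13 | accaadccbdddcabaa
   6 |   4 | accbabcadaccaadccbdddcabaa
   7 |  11 | adaccaadccbdddcabaa
   8 |  17 | adccbdddcabaa
   9 |  27 | baa
  10 |   7 | babcadaccaadccbdddcabaa
  11 |   9 | bcadaccaadccbdddcabaa
  12 |   0 | bdcdaccbabcadaccaadccbdddcabaa
  13 |  21 | bdddcabaa
  14 |  15 | caadccbdddcabaa
  15 |  25 | cabaa
  16 |  10 | cadaccaadccbdddcabaa
  17 |   6 | cbabcadaccaadccbdddcabaa
  18 |  20 | cbdddcabaa
  19 |  14 | ccaadccbdddcabaa
  20 |   5 | ccbabcadaccaadccbdddcabaa
  21 |  19 | ccbdddcabaa
  22 |   2 | cdaccbabcadaccaadccbdddcabaa
  23 |  12 | daccaadccbdddcabaa
  24 |   3 | daccbabcadaccaadccbdddcabaa
  25 |  24 | dcabaa
  26 |  18 | dccbdddcabaa
  27 |   1 | dcdaccbabcadaccaadccbdddcabaa
  28 |  23 | ddcabaa
  29 |  22 | dddcabaa

[29, 28, 16, 26, 8, 13, 4, 11, 17, 27, 7, 9, 0, 21, 15, 25, 10, 6, 20, 14, 5, 19, 2, 12, 3, 24, 18, 1, 23, 22]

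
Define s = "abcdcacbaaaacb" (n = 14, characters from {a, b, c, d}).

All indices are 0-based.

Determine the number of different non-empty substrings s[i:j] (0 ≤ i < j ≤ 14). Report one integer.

sorted suffixes:
  #0 SA[0]=8  'aaaacb'
  #1 SA[1]=9  'aaacb'
  #2 SA[2]=10  'aacb'
  #3 SA[3]=0  'abcdcacbaaaacb'
  #4 SA[4]=11  'acb'
  #5 SA[5]=5  'acbaaaacb'
  #6 SA[6]=13  'b'
  #7 SA[7]=7  'baaaacb'
  #8 SA[8]=1  'bcdcacbaaaacb'
  #9 SA[9]=4  'cacbaaaacb'
  #10 SA[10]=12  'cb'
  #11 SA[11]=6  'cbaaaacb'
  #12 SA[12]=2  'cdcacbaaaacb'
  #13 SA[13]=3  'dcacbaaaacb'

SA = [8, 9, 10, 0, 11, 5, 13, 7, 1, 4, 12, 6, 2, 3]
i: (SA[i-1],SA[i]) lcp shared
  1: (8,9) 3 'aaa'
  2: (9,10) 2 'aa'
  3: (10,0) 1 'a'
  4: (0,11) 1 'a'
  5: (11,5) 3 'acb'
  6: (5,13) 0 ''
  7: (13,7) 1 'b'
  8: (7,1) 1 'b'
  9: (1,4) 0 ''
  10: (4,12) 1 'c'
  11: (12,6) 2 'cb'
  12: (6,2) 1 'c'
  13: (2,3) 0 ''

n(n+1)/2 = 14·15/2 = 105
Σ LCP = 0 + 3 + 2 + 1 + 1 + 3 + 0 + 1 + 1 + 0 + 1 + 2 + 1 + 0 = 16
distinct = 105 − 16 = 89

89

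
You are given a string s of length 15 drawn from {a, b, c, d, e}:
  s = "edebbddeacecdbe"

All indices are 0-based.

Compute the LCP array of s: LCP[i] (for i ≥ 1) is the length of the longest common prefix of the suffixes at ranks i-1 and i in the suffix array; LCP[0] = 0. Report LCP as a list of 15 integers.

[0, 0, 1, 1, 0, 1, 0, 1, 1, 2, 0, 1, 1, 1, 1]

rank→(start, suffix):
  0 → (8, 'acecdbe')
  1 → (3, 'bbddeacecdbe')
  2 → (4, 'bddeacecdbe')
  3 → (13, 'be')
  4 → (11, 'cdbe')
  5 → (9, 'cecdbe')
  6 → (12, 'dbe')
  7 → (5, 'ddeacecdbe')
  8 → (6, 'deacecdbe')
  9 → (1, 'debbddeacecdbe')
  10 → (14, 'e')
  11 → (7, 'eacecdbe')
  12 → (2, 'ebbddeacecdbe')
  13 → (10, 'ecdbe')
  14 → (0, 'edebbddeacecdbe')

SA = [8, 3, 4, 13, 11, 9, 12, 5, 6, 1, 14, 7, 2, 10, 0]
[i] adj suffixes → lcp
  [1] 8/3 → 0 ('')
  [2] 3/4 → 1 ('b')
  [3] 4/13 → 1 ('b')
  [4] 13/11 → 0 ('')
  [5] 11/9 → 1 ('c')
  [6] 9/12 → 0 ('')
  [7] 12/5 → 1 ('d')
  [8] 5/6 → 1 ('d')
  [9] 6/1 → 2 ('de')
  [10] 1/14 → 0 ('')
  [11] 14/7 → 1 ('e')
  [12] 7/2 → 1 ('e')
  [13] 2/10 → 1 ('e')
  [14] 10/0 → 1 ('e')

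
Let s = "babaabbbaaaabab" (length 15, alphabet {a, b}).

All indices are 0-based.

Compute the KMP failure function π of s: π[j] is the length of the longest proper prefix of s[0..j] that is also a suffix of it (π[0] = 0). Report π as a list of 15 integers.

[0, 0, 1, 2, 0, 1, 1, 1, 2, 0, 0, 0, 1, 2, 3]

π[0] = 0
j=1 s[j]='a': π[1]=0 (border '')
j=2 s[j]='b': π[2]=1 (border 'b')
j=3 s[j]='a': π[3]=2 (border 'ba')
j=4 s[j]='a': k: 2→0; π[4]=0 (border '')
j=5 s[j]='b': π[5]=1 (border 'b')
j=6 s[j]='b': k: 1→0; π[6]=1 (border 'b')
j=7 s[j]='b': k: 1→0; π[7]=1 (border 'b')
j=8 s[j]='a': π[8]=2 (border 'ba')
j=9 s[j]='a': k: 2→0; π[9]=0 (border '')
j=10 s[j]='a': π[10]=0 (border '')
j=11 s[j]='a': π[11]=0 (border '')
j=12 s[j]='b': π[12]=1 (border 'b')
j=13 s[j]='a': π[13]=2 (border 'ba')
j=14 s[j]='b': π[14]=3 (border 'bab')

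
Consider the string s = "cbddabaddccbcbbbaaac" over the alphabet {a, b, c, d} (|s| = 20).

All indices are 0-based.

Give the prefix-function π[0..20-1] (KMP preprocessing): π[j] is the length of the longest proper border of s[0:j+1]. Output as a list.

π[0] = 0
j=1 s[j]='b': π[1]=0 (border '')
j=2 s[j]='d': π[2]=0 (border '')
j=3 s[j]='d': π[3]=0 (border '')
j=4 s[j]='a': π[4]=0 (border '')
j=5 s[j]='b': π[5]=0 (border '')
j=6 s[j]='a': π[6]=0 (border '')
j=7 s[j]='d': π[7]=0 (border '')
j=8 s[j]='d': π[8]=0 (border '')
j=9 s[j]='c': π[9]=1 (border 'c')
j=10 s[j]='c': k: 1→0; π[10]=1 (border 'c')
j=11 s[j]='b': π[11]=2 (border 'cb')
j=12 s[j]='c': k: 2→0; π[12]=1 (border 'c')
j=13 s[j]='b': π[13]=2 (border 'cb')
j=14 s[j]='b': k: 2→0; π[14]=0 (border '')
j=15 s[j]='b': π[15]=0 (border '')
j=16 s[j]='a': π[16]=0 (border '')
j=17 s[j]='a': π[17]=0 (border '')
j=18 s[j]='a': π[18]=0 (border '')
j=19 s[j]='c': π[19]=1 (border 'c')

[0, 0, 0, 0, 0, 0, 0, 0, 0, 1, 1, 2, 1, 2, 0, 0, 0, 0, 0, 1]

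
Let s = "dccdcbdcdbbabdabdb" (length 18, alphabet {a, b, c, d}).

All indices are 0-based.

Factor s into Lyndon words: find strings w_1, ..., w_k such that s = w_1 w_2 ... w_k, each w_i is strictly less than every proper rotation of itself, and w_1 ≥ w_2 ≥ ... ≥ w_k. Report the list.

emit factor 1: 'd' (i=0, period=1)
emit factor 2: 'ccd' (i=1, period=3)
emit factor 3: 'c' (i=4, period=1)
emit factor 4: 'bdcd' (i=5, period=4)
emit factor 5: 'b' (i=9, period=1)
emit factor 6: 'b' (i=10, period=1)
emit factor 7: 'abdabdb' (i=11, period=7)

["d", "ccd", "c", "bdcd", "b", "b", "abdabdb"]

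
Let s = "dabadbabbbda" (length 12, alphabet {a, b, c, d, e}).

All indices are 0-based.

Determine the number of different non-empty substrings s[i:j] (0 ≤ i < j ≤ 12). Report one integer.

65

sorted suffixes:
  #0 SA[0]=11  'a'
  #1 SA[1]=1  'abadbabbbda'
  #2 SA[2]=6  'abbbda'
  #3 SA[3]=3  'adbabbbda'
  #4 SA[4]=5  'babbbda'
  #5 SA[5]=2  'badbabbbda'
  #6 SA[6]=7  'bbbda'
  #7 SA[7]=8  'bbda'
  #8 SA[8]=9  'bda'
  #9 SA[9]=10  'da'
  #10 SA[10]=0  'dabadbabbbda'
  #11 SA[11]=4  'dbabbbda'

SA = [11, 1, 6, 3, 5, 2, 7, 8, 9, 10, 0, 4]
rank  pair      lcp
   1  s[11:],s[1:]  1  'a'
   2  s[1:],s[6:]  2  'ab'
   3  s[6:],s[3:]  1  'a'
   4  s[3:],s[5:]  0  ''
   5  s[5:],s[2:]  2  'ba'
   6  s[2:],s[7:]  1  'b'
   7  s[7:],s[8:]  2  'bb'
   8  s[8:],s[9:]  1  'b'
   9  s[9:],s[10:]  0  ''
  10  s[10:],s[0:]  2  'da'
  11  s[0:],s[4:]  1  'd'

n(n+1)/2 = 12·13/2 = 78
Σ LCP = 0 + 1 + 2 + 1 + 0 + 2 + 1 + 2 + 1 + 0 + 2 + 1 = 13
distinct = 78 − 13 = 65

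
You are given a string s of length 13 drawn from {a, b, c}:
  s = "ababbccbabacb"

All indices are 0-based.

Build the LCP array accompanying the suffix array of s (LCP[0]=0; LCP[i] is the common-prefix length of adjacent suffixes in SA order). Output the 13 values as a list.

rank | idx | suffix
   0 |   0 | ababbccbabacb
   1 |   8 | abacb
   2 |   2 | abbccbabacb
   3 |  10 | acb
   4 |  12 | b
   5 |   7 | babacb
   6 |   1 | babbccbabacb
   7 |   9 | bacb
   8 |   3 | bbccbabacb
   9 |   4 | bccbabacb
  10 |  11 | cb
  11 |   6 | cbabacb
  12 |   5 | ccbabacb

SA = [0, 8, 2, 10, 12, 7, 1, 9, 3, 4, 11, 6, 5]
i: (SA[i-1],SA[i]) lcp shared
  1: (0,8) 3 'aba'
  2: (8,2) 2 'ab'
  3: (2,10) 1 'a'
  4: (10,12) 0 ''
  5: (12,7) 1 'b'
  6: (7,1) 3 'bab'
  7: (1,9) 2 'ba'
  8: (9,3) 1 'b'
  9: (3,4) 1 'b'
  10: (4,11) 0 ''
  11: (11,6) 2 'cb'
  12: (6,5) 1 'c'

[0, 3, 2, 1, 0, 1, 3, 2, 1, 1, 0, 2, 1]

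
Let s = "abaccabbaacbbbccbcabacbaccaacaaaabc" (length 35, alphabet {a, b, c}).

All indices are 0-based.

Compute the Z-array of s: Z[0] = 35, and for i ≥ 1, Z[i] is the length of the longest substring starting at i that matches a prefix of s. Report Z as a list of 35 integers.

Z[0]=35
i=1: outside box; Z[1]=0
i=2: outside box; Z[2]=1 grow→box=[2,3)
i=3: outside box; Z[3]=0
i=4: outside box; Z[4]=0
i=5: outside box; Z[5]=2 grow→box=[5,7)
i=6: min(r-i=1, Z[1]=0)=0; Z[6]=0
i=7: outside box; Z[7]=0
i=8: outside box; Z[8]=1 grow→box=[8,9)
i=9: outside box; Z[9]=1 grow→box=[9,10)
i=10: outside box; Z[10]=0
i=11: outside box; Z[11]=0
i=12: outside box; Z[12]=0
i=13: outside box; Z[13]=0
i=14: outside box; Z[14]=0
i=15: outside box; Z[15]=0
i=16: outside box; Z[16]=0
i=17: outside box; Z[17]=0
i=18: outside box; Z[18]=4 grow→box=[18,22)
i=19: min(r-i=3, Z[1]=0)=0; Z[19]=0
i=20: min(r-i=2, Z[2]=1)=1; Z[20]=1
i=21: min(r-i=1, Z[3]=0)=0; Z[21]=0
i=22: outside box; Z[22]=0
i=23: outside box; Z[23]=1 grow→box=[23,24)
i=24: outside box; Z[24]=0
i=25: outside box; Z[25]=0
i=26: outside box; Z[26]=1 grow→box=[26,27)
i=27: outside box; Z[27]=1 grow→box=[27,28)
i=28: outside box; Z[28]=0
i=29: outside box; Z[29]=1 grow→box=[29,30)
i=30: outside box; Z[30]=1 grow→box=[30,31)
i=31: outside box; Z[31]=1 grow→box=[31,32)
i=32: outside box; Z[32]=2 grow→box=[32,34)
i=33: min(r-i=1, Z[1]=0)=0; Z[33]=0
i=34: outside box; Z[34]=0

[35, 0, 1, 0, 0, 2, 0, 0, 1, 1, 0, 0, 0, 0, 0, 0, 0, 0, 4, 0, 1, 0, 0, 1, 0, 0, 1, 1, 0, 1, 1, 1, 2, 0, 0]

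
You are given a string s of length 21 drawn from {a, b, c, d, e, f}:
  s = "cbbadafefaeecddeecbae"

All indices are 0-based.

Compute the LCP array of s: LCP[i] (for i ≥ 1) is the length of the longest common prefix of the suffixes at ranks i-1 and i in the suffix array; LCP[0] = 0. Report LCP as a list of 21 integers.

[0, 1, 2, 1, 0, 2, 1, 0, 2, 1, 0, 1, 1, 0, 1, 2, 1, 3, 1, 0, 1]

rank→(start, suffix):
  0 → (3, 'adafefaeecddeecbae')
  1 → (19, 'ae')
  2 → (9, 'aeecddeecbae')
  3 → (5, 'afefaeecddeecbae')
  4 → (2, 'badafefaeecddeecbae')
  5 → (18, 'bae')
  6 → (1, 'bbadafefaeecddeecbae')
  7 → (17, 'cbae')
  8 → (0, 'cbbadafefaeecddeecbae')
  9 → (12, 'cddeecbae')
  10 → (4, 'dafefaeecddeecbae')
  11 → (13, 'ddeecbae')
  12 → (14, 'deecbae')
  13 → (20, 'e')
  14 → (16, 'ecbae')
  15 → (11, 'ecddeecbae')
  16 → (15, 'eecbae')
  17 → (10, 'eecddeecbae')
  18 → (7, 'efaeecddeecbae')
  19 → (8, 'faeecddeecbae')
  20 → (6, 'fefaeecddeecbae')

SA = [3, 19, 9, 5, 2, 18, 1, 17, 0, 12, 4, 13, 14, 20, 16, 11, 15, 10, 7, 8, 6]
rank  pair      lcp
   1  s[3:],s[19:]  1  'a'
   2  s[19:],s[9:]  2  'ae'
   3  s[9:],s[5:]  1  'a'
   4  s[5:],s[2:]  0  ''
   5  s[2:],s[18:]  2  'ba'
   6  s[18:],s[1:]  1  'b'
   7  s[1:],s[17:]  0  ''
   8  s[17:],s[0:]  2  'cb'
   9  s[0:],s[12:]  1  'c'
  10  s[12:],s[4:]  0  ''
  11  s[4:],s[13:]  1  'd'
  12  s[13:],s[14:]  1  'd'
  13  s[14:],s[20:]  0  ''
  14  s[20:],s[16:]  1  'e'
  15  s[16:],s[11:]  2  'ec'
  16  s[11:],s[15:]  1  'e'
  17  s[15:],s[10:]  3  'eec'
  18  s[10:],s[7:]  1  'e'
  19  s[7:],s[8:]  0  ''
  20  s[8:],s[6:]  1  'f'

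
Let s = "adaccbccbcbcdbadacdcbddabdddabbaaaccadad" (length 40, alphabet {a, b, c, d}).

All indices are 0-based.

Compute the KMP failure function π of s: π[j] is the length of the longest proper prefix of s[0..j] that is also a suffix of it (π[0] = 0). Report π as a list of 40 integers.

[0, 0, 1, 0, 0, 0, 0, 0, 0, 0, 0, 0, 0, 0, 1, 2, 3, 4, 0, 0, 0, 0, 0, 1, 0, 0, 0, 0, 1, 0, 0, 1, 1, 1, 0, 0, 1, 2, 3, 2]

π[0] = 0
j=1 s[j]='d': π[1]=0 (border '')
j=2 s[j]='a': π[2]=1 (border 'a')
j=3 s[j]='c': k: 1→0; π[3]=0 (border '')
j=4 s[j]='c': π[4]=0 (border '')
j=5 s[j]='b': π[5]=0 (border '')
j=6 s[j]='c': π[6]=0 (border '')
j=7 s[j]='c': π[7]=0 (border '')
j=8 s[j]='b': π[8]=0 (border '')
j=9 s[j]='c': π[9]=0 (border '')
j=10 s[j]='b': π[10]=0 (border '')
j=11 s[j]='c': π[11]=0 (border '')
j=12 s[j]='d': π[12]=0 (border '')
j=13 s[j]='b': π[13]=0 (border '')
j=14 s[j]='a': π[14]=1 (border 'a')
j=15 s[j]='d': π[15]=2 (border 'ad')
j=16 s[j]='a': π[16]=3 (border 'ada')
j=17 s[j]='c': π[17]=4 (border 'adac')
j=18 s[j]='d': k: 4→0; π[18]=0 (border '')
j=19 s[j]='c': π[19]=0 (border '')
j=20 s[j]='b': π[20]=0 (border '')
j=21 s[j]='d': π[21]=0 (border '')
j=22 s[j]='d': π[22]=0 (border '')
j=23 s[j]='a': π[23]=1 (border 'a')
j=24 s[j]='b': k: 1→0; π[24]=0 (border '')
j=25 s[j]='d': π[25]=0 (border '')
j=26 s[j]='d': π[26]=0 (border '')
j=27 s[j]='d': π[27]=0 (border '')
j=28 s[j]='a': π[28]=1 (border 'a')
j=29 s[j]='b': k: 1→0; π[29]=0 (border '')
j=30 s[j]='b': π[30]=0 (border '')
j=31 s[j]='a': π[31]=1 (border 'a')
j=32 s[j]='a': k: 1→0; π[32]=1 (border 'a')
j=33 s[j]='a': k: 1→0; π[33]=1 (border 'a')
j=34 s[j]='c': k: 1→0; π[34]=0 (border '')
j=35 s[j]='c': π[35]=0 (border '')
j=36 s[j]='a': π[36]=1 (border 'a')
j=37 s[j]='d': π[37]=2 (border 'ad')
j=38 s[j]='a': π[38]=3 (border 'ada')
j=39 s[j]='d': k: 3→1; π[39]=2 (border 'ad')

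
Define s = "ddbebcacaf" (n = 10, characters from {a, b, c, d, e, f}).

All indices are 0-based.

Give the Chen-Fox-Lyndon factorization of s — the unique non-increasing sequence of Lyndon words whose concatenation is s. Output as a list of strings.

["d", "d", "be", "bc", "acaf"]

emit factor 1: 'd' (i=0, period=1)
emit factor 2: 'd' (i=1, period=1)
emit factor 3: 'be' (i=2, period=2)
emit factor 4: 'bc' (i=4, period=2)
emit factor 5: 'acaf' (i=6, period=4)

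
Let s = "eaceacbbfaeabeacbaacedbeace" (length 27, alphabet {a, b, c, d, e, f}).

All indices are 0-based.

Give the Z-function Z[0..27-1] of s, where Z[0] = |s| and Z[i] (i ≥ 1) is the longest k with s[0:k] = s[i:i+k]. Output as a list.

[27, 0, 0, 3, 0, 0, 0, 0, 0, 0, 2, 0, 0, 3, 0, 0, 0, 0, 0, 0, 1, 0, 0, 4, 0, 0, 1]

Z[0]=27
i=1: i≥r, start 0; Z[1]=0
i=2: i≥r, start 0; Z[2]=0
i=3: i≥r, start 0; Z[3]=3 scan→box=[3,6)
i=4: min(r-i=2, Z[1]=0)=0; Z[4]=0
i=5: min(r-i=1, Z[2]=0)=0; Z[5]=0
i=6: i≥r, start 0; Z[6]=0
i=7: i≥r, start 0; Z[7]=0
i=8: i≥r, start 0; Z[8]=0
i=9: i≥r, start 0; Z[9]=0
i=10: i≥r, start 0; Z[10]=2 scan→box=[10,12)
i=11: min(r-i=1, Z[1]=0)=0; Z[11]=0
i=12: i≥r, start 0; Z[12]=0
i=13: i≥r, start 0; Z[13]=3 scan→box=[13,16)
i=14: min(r-i=2, Z[1]=0)=0; Z[14]=0
i=15: min(r-i=1, Z[2]=0)=0; Z[15]=0
i=16: i≥r, start 0; Z[16]=0
i=17: i≥r, start 0; Z[17]=0
i=18: i≥r, start 0; Z[18]=0
i=19: i≥r, start 0; Z[19]=0
i=20: i≥r, start 0; Z[20]=1 scan→box=[20,21)
i=21: i≥r, start 0; Z[21]=0
i=22: i≥r, start 0; Z[22]=0
i=23: i≥r, start 0; Z[23]=4 scan→box=[23,27)
i=24: min(r-i=3, Z[1]=0)=0; Z[24]=0
i=25: min(r-i=2, Z[2]=0)=0; Z[25]=0
i=26: min(r-i=1, Z[3]=3)=1; Z[26]=1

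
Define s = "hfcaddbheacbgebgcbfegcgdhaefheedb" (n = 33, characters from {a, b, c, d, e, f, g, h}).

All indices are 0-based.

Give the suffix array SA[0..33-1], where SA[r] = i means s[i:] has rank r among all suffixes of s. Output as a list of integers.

[9, 3, 25, 32, 17, 14, 11, 6, 2, 16, 10, 21, 31, 5, 4, 23, 8, 13, 30, 29, 26, 19, 1, 18, 27, 15, 20, 22, 12, 24, 7, 28, 0]

rank | idx | suffix
   0 |   9 | acbgebgcbfegcgdhaefheedb
   1 |   3 | addbheacbgebgcbfegcgdhaefheedb
   2 |  25 | aefheedb
   3 |  32 | b
   4 |  17 | bfegcgdhaefheedb
   5 |  14 | bgcbfegcgdhaefheedb
   6 |  11 | bgebgcbfegcgdhaefheedb
   7 |   6 | bheacbgebgcbfegcgdhaefheedb
   8 |   2 | caddbheacbgebgcbfegcgdhaefheedb
   9 |  16 | cbfegcgdhaefheedb
  10 |  10 | cbgebgcbfegcgdhaefheedb
  11 |  21 | cgdhaefheedb
  12 |  31 | db
  13 |   5 | dbheacbgebgcbfegcgdhaefheedb
  14 |   4 | ddbheacbgebgcbfegcgdhaefheedb
  15 |  23 | dhaefheedb
  16 |   8 | eacbgebgcbfegcgdhaefheedb
  17 |  13 | ebgcbfegcgdhaefheedb
  18 |  30 | edb
  19 |  29 | eedb
  20 |  26 | efheedb
  21 |  19 | egcgdhaefheedb
  22 |   1 | fcaddbheacbgebgcbfegcgdhaefheedb
  23 |  18 | fegcgdhaefheedb
  24 |  27 | fheedb
  25 |  15 | gcbfegcgdhaefheedb
  26 |  20 | gcgdhaefheedb
  27 |  22 | gdhaefheedb
  28 |  12 | gebgcbfegcgdhaefheedb
  29 |  24 | haefheedb
  30 |   7 | heacbgebgcbfegcgdhaefheedb
  31 |  28 | heedb
  32 |   0 | hfcaddbheacbgebgcbfegcgdhaefheedb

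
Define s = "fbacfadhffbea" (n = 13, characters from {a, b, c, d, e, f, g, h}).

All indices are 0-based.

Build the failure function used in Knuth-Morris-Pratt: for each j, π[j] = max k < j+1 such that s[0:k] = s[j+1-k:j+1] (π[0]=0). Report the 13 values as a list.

π[0] = 0
j=1 s[j]='b': π[1]=0 (border '')
j=2 s[j]='a': π[2]=0 (border '')
j=3 s[j]='c': π[3]=0 (border '')
j=4 s[j]='f': π[4]=1 (border 'f')
j=5 s[j]='a': k: 1→0; π[5]=0 (border '')
j=6 s[j]='d': π[6]=0 (border '')
j=7 s[j]='h': π[7]=0 (border '')
j=8 s[j]='f': π[8]=1 (border 'f')
j=9 s[j]='f': k: 1→0; π[9]=1 (border 'f')
j=10 s[j]='b': π[10]=2 (border 'fb')
j=11 s[j]='e': k: 2→0; π[11]=0 (border '')
j=12 s[j]='a': π[12]=0 (border '')

[0, 0, 0, 0, 1, 0, 0, 0, 1, 1, 2, 0, 0]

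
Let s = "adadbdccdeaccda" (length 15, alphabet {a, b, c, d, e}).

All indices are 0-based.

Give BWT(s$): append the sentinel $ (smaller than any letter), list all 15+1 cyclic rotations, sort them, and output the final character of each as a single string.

ade$ddadcccaabcd

rank  rotation          last
    0  $adadbdccdeaccda  a
    1  a$adadbdccdeaccd  d
    2  accda$adadbdccde  e
    3  adadbdccdeaccda$  $
    4  adbdccdeaccda$ad  d
    5  bdccdeaccda$adad  d
    6  ccda$adadbdccdea  a
    7  ccdeaccda$adadbd  d
    8  cda$adadbdccdeac  c
    9  cdeaccda$adadbdc  c
   10  da$adadbdccdeacc  c
   11  dadbdccdeaccda$a  a
   12  dbdccdeaccda$ada  a
   13  dccdeaccda$adadb  b
   14  deaccda$adadbdcc  c
   15  eaccda$adadbdccd  d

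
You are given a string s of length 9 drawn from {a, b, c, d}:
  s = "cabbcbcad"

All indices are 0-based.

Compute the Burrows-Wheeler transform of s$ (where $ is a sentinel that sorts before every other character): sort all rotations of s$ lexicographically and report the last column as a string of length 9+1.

dccacb$bba

rank  rotation    last
    0  $cabbcbcad  d
    1  abbcbcad$c  c
    2  ad$cabbcbc  c
    3  bbcbcad$ca  a
    4  bcad$cabbc  c
    5  bcbcad$cab  b
    6  cabbcbcad$  $
    7  cad$cabbcb  b
    8  cbcad$cabb  b
    9  d$cabbcbca  a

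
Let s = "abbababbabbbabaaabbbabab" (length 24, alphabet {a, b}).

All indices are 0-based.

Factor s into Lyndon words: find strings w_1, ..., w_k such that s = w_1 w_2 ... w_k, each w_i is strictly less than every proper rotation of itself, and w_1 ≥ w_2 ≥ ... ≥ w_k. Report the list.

emit factor 1: 'abb' (i=0, period=3)
emit factor 2: 'ababbabbb' (i=3, period=9)
emit factor 3: 'ab' (i=12, period=2)
emit factor 4: 'aaabbbabab' (i=14, period=10)

["abb", "ababbabbb", "ab", "aaabbbabab"]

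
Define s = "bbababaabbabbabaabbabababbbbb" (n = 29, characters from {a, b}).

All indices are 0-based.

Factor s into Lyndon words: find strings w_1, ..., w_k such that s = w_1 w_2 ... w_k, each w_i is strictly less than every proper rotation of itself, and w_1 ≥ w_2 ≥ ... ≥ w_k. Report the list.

["b", "b", "ab", "ab", "aabbabbab", "aabbabababbbbb"]

emit factor 1: 'b' (i=0, period=1)
emit factor 2: 'b' (i=1, period=1)
emit factor 3: 'ab' (i=2, period=2)
emit factor 4: 'ab' (i=4, period=2)
emit factor 5: 'aabbabbab' (i=6, period=9)
emit factor 6: 'aabbabababbbbb' (i=15, period=14)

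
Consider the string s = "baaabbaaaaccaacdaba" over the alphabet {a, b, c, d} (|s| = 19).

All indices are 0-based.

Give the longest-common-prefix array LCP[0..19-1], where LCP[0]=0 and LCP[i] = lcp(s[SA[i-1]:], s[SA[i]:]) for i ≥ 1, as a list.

[0, 1, 3, 3, 2, 2, 3, 1, 2, 1, 2, 0, 2, 4, 1, 0, 1, 1, 0]

rank→(start, suffix):
  0 → (18, 'a')
  1 → (6, 'aaaaccaacdaba')
  2 → (1, 'aaabbaaaaccaacdaba')
  3 → (7, 'aaaccaacdaba')
  4 → (2, 'aabbaaaaccaacdaba')
  5 → (8, 'aaccaacdaba')
  6 → (12, 'aacdaba')
  7 → (16, 'aba')
  8 → (3, 'abbaaaaccaacdaba')
  9 → (9, 'accaacdaba')
  10 → (13, 'acdaba')
  11 → (17, 'ba')
  12 → (5, 'baaaaccaacdaba')
  13 → (0, 'baaabbaaaaccaacdaba')
  14 → (4, 'bbaaaaccaacdaba')
  15 → (11, 'caacdaba')
  16 → (10, 'ccaacdaba')
  17 → (14, 'cdaba')
  18 → (15, 'daba')

SA = [18, 6, 1, 7, 2, 8, 12, 16, 3, 9, 13, 17, 5, 0, 4, 11, 10, 14, 15]
rank  pair      lcp
   1  s[18:],s[6:]  1  'a'
   2  s[6:],s[1:]  3  'aaa'
   3  s[1:],s[7:]  3  'aaa'
   4  s[7:],s[2:]  2  'aa'
   5  s[2:],s[8:]  2  'aa'
   6  s[8:],s[12:]  3  'aac'
   7  s[12:],s[16:]  1  'a'
   8  s[16:],s[3:]  2  'ab'
   9  s[3:],s[9:]  1  'a'
  10  s[9:],s[13:]  2  'ac'
  11  s[13:],s[17:]  0  ''
  12  s[17:],s[5:]  2  'ba'
  13  s[5:],s[0:]  4  'baaa'
  14  s[0:],s[4:]  1  'b'
  15  s[4:],s[11:]  0  ''
  16  s[11:],s[10:]  1  'c'
  17  s[10:],s[14:]  1  'c'
  18  s[14:],s[15:]  0  ''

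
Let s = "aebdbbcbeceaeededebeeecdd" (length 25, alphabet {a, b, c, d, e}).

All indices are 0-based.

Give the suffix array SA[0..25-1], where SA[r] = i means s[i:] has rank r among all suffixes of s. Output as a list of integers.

sorted suffixes:
  #0 SA[0]=0  'aebdbbcbeceaeededebeeecdd'
  #1 SA[1]=11  'aeededebeeecdd'
  #2 SA[2]=4  'bbcbeceaeededebeeecdd'
  #3 SA[3]=5  'bcbeceaeededebeeecdd'
  #4 SA[4]=2  'bdbbcbeceaeededebeeecdd'
  #5 SA[5]=7  'beceaeededebeeecdd'
  #6 SA[6]=18  'beeecdd'
  #7 SA[7]=6  'cbeceaeededebeeecdd'
  #8 SA[8]=22  'cdd'
  #9 SA[9]=9  'ceaeededebeeecdd'
  #10 SA[10]=24  'd'
  #11 SA[11]=3  'dbbcbeceaeededebeeecdd'
  #12 SA[12]=23  'dd'
  #13 SA[13]=16  'debeeecdd'
  #14 SA[14]=14  'dedebeeecdd'
  #15 SA[15]=10  'eaeededebeeecdd'
  #16 SA[16]=1  'ebdbbcbeceaeededebeeecdd'
  #17 SA[17]=17  'ebeeecdd'
  #18 SA[18]=21  'ecdd'
  #19 SA[19]=8  'eceaeededebeeecdd'
  #20 SA[20]=15  'edebeeecdd'
  #21 SA[21]=13  'ededebeeecdd'
  #22 SA[22]=20  'eecdd'
  #23 SA[23]=12  'eededebeeecdd'
  #24 SA[24]=19  'eeecdd'

[0, 11, 4, 5, 2, 7, 18, 6, 22, 9, 24, 3, 23, 16, 14, 10, 1, 17, 21, 8, 15, 13, 20, 12, 19]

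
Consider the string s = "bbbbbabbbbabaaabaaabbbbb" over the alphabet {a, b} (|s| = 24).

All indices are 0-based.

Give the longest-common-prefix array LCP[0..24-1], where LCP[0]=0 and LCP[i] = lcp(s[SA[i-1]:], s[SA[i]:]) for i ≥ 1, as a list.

rank→(start, suffix):
  0 → (12, 'aaabaaabbbbb')
  1 → (16, 'aaabbbbb')
  2 → (13, 'aabaaabbbbb')
  3 → (17, 'aabbbbb')
  4 → (10, 'abaaabaaabbbbb')
  5 → (14, 'abaaabbbbb')
  6 → (5, 'abbbbabaaabaaabbbbb')
  7 → (18, 'abbbbb')
  8 → (23, 'b')
  9 → (11, 'baaabaaabbbbb')
  10 → (15, 'baaabbbbb')
  11 → (9, 'babaaabaaabbbbb')
  12 → (4, 'babbbbabaaabaaabbbbb')
  13 → (22, 'bb')
  14 → (8, 'bbabaaabaaabbbbb')
  15 → (3, 'bbabbbbabaaabaaabbbbb')
  16 → (21, 'bbb')
  17 → (7, 'bbbabaaabaaabbbbb')
  18 → (2, 'bbbabbbbabaaabaaabbbbb')
  19 → (20, 'bbbb')
  20 → (6, 'bbbbabaaabaaabbbbb')
  21 → (1, 'bbbbabbbbabaaabaaabbbbb')
  22 → (19, 'bbbbb')
  23 → (0, 'bbbbbabbbbabaaabaaabbbbb')

SA = [12, 16, 13, 17, 10, 14, 5, 18, 23, 11, 15, 9, 4, 22, 8, 3, 21, 7, 2, 20, 6, 1, 19, 0]
[i] adj suffixes → lcp
  [1] 12/16 → 4 ('aaab')
  [2] 16/13 → 2 ('aa')
  [3] 13/17 → 3 ('aab')
  [4] 17/10 → 1 ('a')
  [5] 10/14 → 6 ('abaaab')
  [6] 14/5 → 2 ('ab')
  [7] 5/18 → 5 ('abbbb')
  [8] 18/23 → 0 ('')
  [9] 23/11 → 1 ('b')
  [10] 11/15 → 5 ('baaab')
  [11] 15/9 → 2 ('ba')
  [12] 9/4 → 3 ('bab')
  [13] 4/22 → 1 ('b')
  [14] 22/8 → 2 ('bb')
  [15] 8/3 → 4 ('bbab')
  [16] 3/21 → 2 ('bb')
  [17] 21/7 → 3 ('bbb')
  [18] 7/2 → 5 ('bbbab')
  [19] 2/20 → 3 ('bbb')
  [20] 20/6 → 4 ('bbbb')
  [21] 6/1 → 6 ('bbbbab')
  [22] 1/19 → 4 ('bbbb')
  [23] 19/0 → 5 ('bbbbb')

[0, 4, 2, 3, 1, 6, 2, 5, 0, 1, 5, 2, 3, 1, 2, 4, 2, 3, 5, 3, 4, 6, 4, 5]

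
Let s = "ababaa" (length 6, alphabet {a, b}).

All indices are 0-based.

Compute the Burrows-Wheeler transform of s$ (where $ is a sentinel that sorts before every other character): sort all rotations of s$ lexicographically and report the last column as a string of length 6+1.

rank  rotation last
    0  $ababaa  a
    1  a$ababa  a
    2  aa$abab  b
    3  abaa$ab  b
    4  ababaa$  $
    5  baa$aba  a
    6  babaa$a  a

aabb$aa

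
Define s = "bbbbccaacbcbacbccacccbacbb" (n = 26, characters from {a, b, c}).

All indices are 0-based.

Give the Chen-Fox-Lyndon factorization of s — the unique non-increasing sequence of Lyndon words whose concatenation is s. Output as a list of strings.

emit factor 1: 'bbbbcc' (i=0, period=6)
emit factor 2: 'aacbcbacbccacccbacbb' (i=6, period=20)

["bbbbcc", "aacbcbacbccacccbacbb"]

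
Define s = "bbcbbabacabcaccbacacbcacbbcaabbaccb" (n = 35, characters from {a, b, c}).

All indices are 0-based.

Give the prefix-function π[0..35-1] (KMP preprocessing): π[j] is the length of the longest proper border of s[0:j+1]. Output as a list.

[0, 1, 0, 1, 2, 0, 1, 0, 0, 0, 1, 0, 0, 0, 0, 1, 0, 0, 0, 0, 1, 0, 0, 0, 1, 2, 3, 0, 0, 1, 2, 0, 0, 0, 1]

π[0] = 0
j=1 s[j]='b': π[1]=1 (border 'b')
j=2 s[j]='c': k: 1→0; π[2]=0 (border '')
j=3 s[j]='b': π[3]=1 (border 'b')
j=4 s[j]='b': π[4]=2 (border 'bb')
j=5 s[j]='a': k: 2→1→0; π[5]=0 (border '')
j=6 s[j]='b': π[6]=1 (border 'b')
j=7 s[j]='a': k: 1→0; π[7]=0 (border '')
j=8 s[j]='c': π[8]=0 (border '')
j=9 s[j]='a': π[9]=0 (border '')
j=10 s[j]='b': π[10]=1 (border 'b')
j=11 s[j]='c': k: 1→0; π[11]=0 (border '')
j=12 s[j]='a': π[12]=0 (border '')
j=13 s[j]='c': π[13]=0 (border '')
j=14 s[j]='c': π[14]=0 (border '')
j=15 s[j]='b': π[15]=1 (border 'b')
j=16 s[j]='a': k: 1→0; π[16]=0 (border '')
j=17 s[j]='c': π[17]=0 (border '')
j=18 s[j]='a': π[18]=0 (border '')
j=19 s[j]='c': π[19]=0 (border '')
j=20 s[j]='b': π[20]=1 (border 'b')
j=21 s[j]='c': k: 1→0; π[21]=0 (border '')
j=22 s[j]='a': π[22]=0 (border '')
j=23 s[j]='c': π[23]=0 (border '')
j=24 s[j]='b': π[24]=1 (border 'b')
j=25 s[j]='b': π[25]=2 (border 'bb')
j=26 s[j]='c': π[26]=3 (border 'bbc')
j=27 s[j]='a': k: 3→0; π[27]=0 (border '')
j=28 s[j]='a': π[28]=0 (border '')
j=29 s[j]='b': π[29]=1 (border 'b')
j=30 s[j]='b': π[30]=2 (border 'bb')
j=31 s[j]='a': k: 2→1→0; π[31]=0 (border '')
j=32 s[j]='c': π[32]=0 (border '')
j=33 s[j]='c': π[33]=0 (border '')
j=34 s[j]='b': π[34]=1 (border 'b')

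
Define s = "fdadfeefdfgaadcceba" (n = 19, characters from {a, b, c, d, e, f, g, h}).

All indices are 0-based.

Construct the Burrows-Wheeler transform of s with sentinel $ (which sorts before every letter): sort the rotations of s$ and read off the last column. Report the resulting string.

rank  rotation              last
    0  $fdadfeefdfgaadcceba  a
    1  a$fdadfeefdfgaadcceb  b
    2  aadcceba$fdadfeefdfg  g
    3  adcceba$fdadfeefdfga  a
    4  adfeefdfgaadcceba$fd  d
    5  ba$fdadfeefdfgaadcce  e
    6  cceba$fdadfeefdfgaad  d
    7  ceba$fdadfeefdfgaadc  c
    8  dadfeefdfgaadcceba$f  f
    9  dcceba$fdadfeefdfgaa  a
   10  dfeefdfgaadcceba$fda  a
   11  dfgaadcceba$fdadfeef  f
   12  eba$fdadfeefdfgaadcc  c
   13  eefdfgaadcceba$fdadf  f
   14  efdfgaadcceba$fdadfe  e
   15  fdadfeefdfgaadcceba$  $
   16  fdfgaadcceba$fdadfee  e
   17  feefdfgaadcceba$fdad  d
   18  fgaadcceba$fdadfeefd  d
   19  gaadcceba$fdadfeefdf  f

abgadedcfaafcfe$eddf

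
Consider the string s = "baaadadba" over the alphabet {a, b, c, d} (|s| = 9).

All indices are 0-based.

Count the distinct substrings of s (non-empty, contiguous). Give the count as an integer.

rank→(start, suffix):
  0 → (8, 'a')
  1 → (1, 'aaadadba')
  2 → (2, 'aadadba')
  3 → (3, 'adadba')
  4 → (5, 'adba')
  5 → (7, 'ba')
  6 → (0, 'baaadadba')
  7 → (4, 'dadba')
  8 → (6, 'dba')

SA = [8, 1, 2, 3, 5, 7, 0, 4, 6]
[i] adj suffixes → lcp
  [1] 8/1 → 1 ('a')
  [2] 1/2 → 2 ('aa')
  [3] 2/3 → 1 ('a')
  [4] 3/5 → 2 ('ad')
  [5] 5/7 → 0 ('')
  [6] 7/0 → 2 ('ba')
  [7] 0/4 → 0 ('')
  [8] 4/6 → 1 ('d')

n(n+1)/2 = 9·10/2 = 45
Σ LCP = 0 + 1 + 2 + 1 + 2 + 0 + 2 + 0 + 1 = 9
distinct = 45 − 9 = 36

36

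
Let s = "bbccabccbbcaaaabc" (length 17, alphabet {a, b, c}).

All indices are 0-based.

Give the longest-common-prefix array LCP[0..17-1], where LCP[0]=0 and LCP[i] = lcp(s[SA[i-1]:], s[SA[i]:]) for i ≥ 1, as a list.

rank→(start, suffix):
  0 → (11, 'aaaabc')
  1 → (12, 'aaabc')
  2 → (13, 'aabc')
  3 → (14, 'abc')
  4 → (4, 'abccbbcaaaabc')
  5 → (8, 'bbcaaaabc')
  6 → (0, 'bbccabccbbcaaaabc')
  7 → (15, 'bc')
  8 → (9, 'bcaaaabc')
  9 → (1, 'bccabccbbcaaaabc')
  10 → (5, 'bccbbcaaaabc')
  11 → (16, 'c')
  12 → (10, 'caaaabc')
  13 → (3, 'cabccbbcaaaabc')
  14 → (7, 'cbbcaaaabc')
  15 → (2, 'ccabccbbcaaaabc')
  16 → (6, 'ccbbcaaaabc')

SA = [11, 12, 13, 14, 4, 8, 0, 15, 9, 1, 5, 16, 10, 3, 7, 2, 6]
[i] adj suffixes → lcp
  [1] 11/12 → 3 ('aaa')
  [2] 12/13 → 2 ('aa')
  [3] 13/14 → 1 ('a')
  [4] 14/4 → 3 ('abc')
  [5] 4/8 → 0 ('')
  [6] 8/0 → 3 ('bbc')
  [7] 0/15 → 1 ('b')
  [8] 15/9 → 2 ('bc')
  [9] 9/1 → 2 ('bc')
  [10] 1/5 → 3 ('bcc')
  [11] 5/16 → 0 ('')
  [12] 16/10 → 1 ('c')
  [13] 10/3 → 2 ('ca')
  [14] 3/7 → 1 ('c')
  [15] 7/2 → 1 ('c')
  [16] 2/6 → 2 ('cc')

[0, 3, 2, 1, 3, 0, 3, 1, 2, 2, 3, 0, 1, 2, 1, 1, 2]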